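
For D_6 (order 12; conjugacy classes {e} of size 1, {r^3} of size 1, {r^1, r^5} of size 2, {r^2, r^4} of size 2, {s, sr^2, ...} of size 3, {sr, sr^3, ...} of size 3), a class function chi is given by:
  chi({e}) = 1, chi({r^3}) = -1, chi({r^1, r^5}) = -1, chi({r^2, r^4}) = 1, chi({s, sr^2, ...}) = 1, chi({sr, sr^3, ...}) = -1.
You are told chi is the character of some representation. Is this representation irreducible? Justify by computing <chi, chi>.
Irreducible: <chi, chi> = 1.

Proof sketch: <chi, chi> = (1/|G|) sum_C |C| * |chi(C)|^2 = (1/12)[1*|1|^2 + 1*|-1|^2 + 2*|-1|^2 + 2*|1|^2 + 3*|1|^2 + 3*|-1|^2]
  = (1/12)[(1) + (1) + (2) + (2) + (3) + (3)] = 12/12 = 1.
A character is irreducible iff <chi, chi> = 1, so this representation is irreducible.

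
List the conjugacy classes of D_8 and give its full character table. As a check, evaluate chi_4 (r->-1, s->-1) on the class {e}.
Conjugacy classes: {e} of size 1, {r^4} of size 1, {r^1, r^7} of size 2, {r^2, r^6} of size 2, {r^3, r^5} of size 2, {s, sr^2, ...} of size 4, {sr, sr^3, ...} of size 4.
Character table:
  irrep \ class              {e} (size 1)  {r^4} (size 1)  {r^1, r^7} (size 2)  {r^2, r^6} (size 2)  {r^3, r^5} (size 2)  {s, sr^2, ...} (size 4)  {sr, sr^3, ...} (size 4)
  chi_1 (triv)               1             1               1                    1                    1                    1                        1                       
  chi_2 (sign: r->1, s->-1)  1             1               1                    1                    1                    -1                       -1                      
  chi_3 (r->-1, s->1)        1             1               -1                   1                    -1                   1                        -1                      
  chi_4 (r->-1, s->-1)       1             1               -1                   1                    -1                   -1                       1                       
  chi_5 (2d, j=1)            2             -2              sqrt(2)              0                    -sqrt(2)             0                        0                       
  chi_6 (2d, j=2)            2             2               0                    -2                   0                    0                        0                       
  chi_7 (2d, j=3)            2             -2              -sqrt(2)             0                    sqrt(2)              0                        0                       

Spot check: chi_4 (r->-1, s->-1) on {e} = 1.

Proof sketch: D_8 has order 2*8 = 16 with 7 conjugacy classes, hence 7 irreducibles. Sum of squared dims 1 + 1 + 1 + 1 + 4 + 4 + 4 = 16 = |G|. Linear characters come from the abelianisation; the 2-dimensional irreps have character r^k -> 2*cos(2*pi*j*k/8), reflections -> 0.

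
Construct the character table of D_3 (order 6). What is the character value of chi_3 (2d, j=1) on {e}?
Conjugacy classes: {e} of size 1, {r^1, r^2} of size 2, {s, sr, ..., sr^2} of size 3.
Character table:
  irrep \ class              {e} (size 1)  {r^1, r^2} (size 2)  {s, sr, ..., sr^2} (size 3)
  chi_1 (triv)               1             1                    1                          
  chi_2 (sign: r->1, s->-1)  1             1                    -1                         
  chi_3 (2d, j=1)            2             -1                   0                          

Spot check: chi_3 (2d, j=1) on {e} = 2.

Explanation: D_3 has order 2*3 = 6 with 3 conjugacy classes, hence 3 irreducibles. Sum of squared dims 1 + 1 + 4 = 6 = |G|. Linear characters come from the abelianisation; the 2-dimensional irreps have character r^k -> 2*cos(2*pi*j*k/3), reflections -> 0.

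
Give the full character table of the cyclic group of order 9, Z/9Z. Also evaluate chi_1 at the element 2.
Character table of Z/9Z (irreps indexed chi_0,...,chi_8 with chi_k(m) = zeta_9^(k*m), zeta_9 = exp(2*pi*i/9)):
  irrep \ class  {0} (size 1)  {1} (size 1)    {2} (size 1)    {3} (size 1)    {4} (size 1)    {5} (size 1)    {6} (size 1)    {7} (size 1)    {8} (size 1)  
  chi_0          1             1               1               1               1               1               1               1               1             
  chi_1          1             exp(2*I*pi/9)   exp(4*I*pi/9)   exp(2*I*pi/3)   exp(8*I*pi/9)   exp(-8*I*pi/9)  exp(-2*I*pi/3)  exp(-4*I*pi/9)  exp(-2*I*pi/9)
  chi_2          1             exp(4*I*pi/9)   exp(8*I*pi/9)   exp(-2*I*pi/3)  exp(-2*I*pi/9)  exp(2*I*pi/9)   exp(2*I*pi/3)   exp(-8*I*pi/9)  exp(-4*I*pi/9)
  chi_3          1             exp(2*I*pi/3)   exp(-2*I*pi/3)  1               exp(2*I*pi/3)   exp(-2*I*pi/3)  1               exp(2*I*pi/3)   exp(-2*I*pi/3)
  chi_4          1             exp(8*I*pi/9)   exp(-2*I*pi/9)  exp(2*I*pi/3)   exp(-4*I*pi/9)  exp(4*I*pi/9)   exp(-2*I*pi/3)  exp(2*I*pi/9)   exp(-8*I*pi/9)
  chi_5          1             exp(-8*I*pi/9)  exp(2*I*pi/9)   exp(-2*I*pi/3)  exp(4*I*pi/9)   exp(-4*I*pi/9)  exp(2*I*pi/3)   exp(-2*I*pi/9)  exp(8*I*pi/9) 
  chi_6          1             exp(-2*I*pi/3)  exp(2*I*pi/3)   1               exp(-2*I*pi/3)  exp(2*I*pi/3)   1               exp(-2*I*pi/3)  exp(2*I*pi/3) 
  chi_7          1             exp(-4*I*pi/9)  exp(-8*I*pi/9)  exp(2*I*pi/3)   exp(2*I*pi/9)   exp(-2*I*pi/9)  exp(-2*I*pi/3)  exp(8*I*pi/9)   exp(4*I*pi/9) 
  chi_8          1             exp(-2*I*pi/9)  exp(-4*I*pi/9)  exp(-2*I*pi/3)  exp(-8*I*pi/9)  exp(8*I*pi/9)   exp(2*I*pi/3)   exp(4*I*pi/9)   exp(2*I*pi/9) 

Spot check: chi_1(2) = zeta_9^(1*2) = zeta_9^2 = exp(4*I*pi/9).

Explanation: Z/9Z is abelian, so all 9 irreducible complex representations are 1-dimensional. They are given by chi_k(m) = zeta_9^(k*m) for k = 0,...,8. Row orthogonality: sum_m chi_k(m) conj(chi_l(m)) = 9 * [k = l].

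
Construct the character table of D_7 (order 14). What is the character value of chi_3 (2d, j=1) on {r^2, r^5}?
Conjugacy classes: {e} of size 1, {r^1, r^6} of size 2, {r^2, r^5} of size 2, {r^3, r^4} of size 2, {s, sr, ..., sr^6} of size 7.
Character table:
  irrep \ class              {e} (size 1)  {r^1, r^6} (size 2)  {r^2, r^5} (size 2)  {r^3, r^4} (size 2)  {s, sr, ..., sr^6} (size 7)
  chi_1 (triv)               1             1                    1                    1                    1                          
  chi_2 (sign: r->1, s->-1)  1             1                    1                    1                    -1                         
  chi_3 (2d, j=1)            2             2*cos(2*pi/7)        -2*cos(3*pi/7)       -2*cos(pi/7)         0                          
  chi_4 (2d, j=2)            2             -2*cos(3*pi/7)       -2*cos(pi/7)         2*cos(2*pi/7)        0                          
  chi_5 (2d, j=3)            2             -2*cos(pi/7)         2*cos(2*pi/7)        -2*cos(3*pi/7)       0                          

Spot check: chi_3 (2d, j=1) on {r^2, r^5} = -2*cos(3*pi/7).

Reasoning: D_7 has order 2*7 = 14 with 5 conjugacy classes, hence 5 irreducibles. Sum of squared dims 1 + 1 + 4 + 4 + 4 = 14 = |G|. Linear characters come from the abelianisation; the 2-dimensional irreps have character r^k -> 2*cos(2*pi*j*k/7), reflections -> 0.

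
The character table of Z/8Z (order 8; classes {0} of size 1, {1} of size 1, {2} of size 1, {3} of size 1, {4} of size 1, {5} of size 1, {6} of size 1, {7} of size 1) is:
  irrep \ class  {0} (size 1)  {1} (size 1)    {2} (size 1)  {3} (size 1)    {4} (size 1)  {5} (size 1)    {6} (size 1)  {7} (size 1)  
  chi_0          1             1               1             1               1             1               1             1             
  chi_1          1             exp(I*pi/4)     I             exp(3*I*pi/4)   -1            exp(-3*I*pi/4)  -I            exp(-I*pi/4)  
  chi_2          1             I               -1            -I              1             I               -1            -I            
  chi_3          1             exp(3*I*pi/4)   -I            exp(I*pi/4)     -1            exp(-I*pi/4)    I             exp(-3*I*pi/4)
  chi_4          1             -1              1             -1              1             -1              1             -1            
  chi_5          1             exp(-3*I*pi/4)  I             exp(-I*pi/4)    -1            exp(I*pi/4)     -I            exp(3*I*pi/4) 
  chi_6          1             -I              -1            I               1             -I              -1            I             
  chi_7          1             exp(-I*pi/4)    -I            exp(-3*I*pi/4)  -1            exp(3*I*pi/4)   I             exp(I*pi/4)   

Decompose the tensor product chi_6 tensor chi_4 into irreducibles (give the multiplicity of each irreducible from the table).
chi_6 tensor chi_4 = chi_2 (all other irreducibles have multiplicity 0).

Why: The character of a tensor product is the pointwise product (chi_6 * chi_4)(C) = chi_6(C) * chi_4(C):
  {0}: (1)*(1), {1}: (-I)*(-1), {2}: (-1)*(1), {3}: (I)*(-1), {4}: (1)*(1), {5}: (-I)*(-1), {6}: (-1)*(1), {7}: (I)*(-1)
so (chi_6 * chi_4) takes values
  {0} -> 1, {1} -> I, {2} -> -1, {3} -> -I, {4} -> 1, {5} -> I, {6} -> -1, {7} -> -I.
Now take the inner product of this character with each irreducible chi from the table, <chi_6*chi_4, chi> = (1/8) sum_C |C| (chi_6*chi_4)(C) conj(chi(C)):
  <chi_6*chi_4, chi_0> = (1/8)[1*(1)*conj(1) + 1*(I)*conj(1) + 1*(-1)*conj(1) + 1*(-I)*conj(1) + 1*(1)*conj(1) + 1*(I)*conj(1) + 1*(-1)*conj(1) + 1*(-I)*conj(1)]
      = (1/8)[(1) + (I) + (-1) + (-I) + (1) + (I) + (-1) + (-I)] = 0/8 = 0
  <chi_6*chi_4, chi_1> = (1/8)[1*(1)*conj(1) + 1*(I)*conj(exp(I*pi/4)) + 1*(-1)*conj(I) + 1*(-I)*conj(exp(3*I*pi/4)) + 1*(1)*conj(-1) + 1*(I)*conj(exp(-3*I*pi/4)) + 1*(-1)*conj(-I) + 1*(-I)*conj(exp(-I*pi/4))]
      = (1/8)[(1) + (exp(I*pi/4)) + (I) + (-exp(-I*pi/4)) + (-1) + (exp(-3*I*pi/4)) + (-I) + (-exp(3*I*pi/4))] = 0/8 = 0
  <chi_6*chi_4, chi_2> = (1/8)[1*(1)*conj(1) + 1*(I)*conj(I) + 1*(-1)*conj(-1) + 1*(-I)*conj(-I) + 1*(1)*conj(1) + 1*(I)*conj(I) + 1*(-1)*conj(-1) + 1*(-I)*conj(-I)]
      = (1/8)[(1) + (1) + (1) + (1) + (1) + (1) + (1) + (1)] = 8/8 = 1
  <chi_6*chi_4, chi_3> = (1/8)[1*(1)*conj(1) + 1*(I)*conj(exp(3*I*pi/4)) + 1*(-1)*conj(-I) + 1*(-I)*conj(exp(I*pi/4)) + 1*(1)*conj(-1) + 1*(I)*conj(exp(-I*pi/4)) + 1*(-1)*conj(I) + 1*(-I)*conj(exp(-3*I*pi/4))]
      = (1/8)[(1) + (exp(-I*pi/4)) + (-I) + (-exp(I*pi/4)) + (-1) + (exp(3*I*pi/4)) + (I) + (-exp(-3*I*pi/4))] = 0/8 = 0
  <chi_6*chi_4, chi_4> = (1/8)[1*(1)*conj(1) + 1*(I)*conj(-1) + 1*(-1)*conj(1) + 1*(-I)*conj(-1) + 1*(1)*conj(1) + 1*(I)*conj(-1) + 1*(-1)*conj(1) + 1*(-I)*conj(-1)]
      = (1/8)[(1) + (-I) + (-1) + (I) + (1) + (-I) + (-1) + (I)] = 0/8 = 0
  <chi_6*chi_4, chi_5> = (1/8)[1*(1)*conj(1) + 1*(I)*conj(exp(-3*I*pi/4)) + 1*(-1)*conj(I) + 1*(-I)*conj(exp(-I*pi/4)) + 1*(1)*conj(-1) + 1*(I)*conj(exp(I*pi/4)) + 1*(-1)*conj(-I) + 1*(-I)*conj(exp(3*I*pi/4))]
      = (1/8)[(1) + (exp(-3*I*pi/4)) + (I) + (-exp(3*I*pi/4)) + (-1) + (exp(I*pi/4)) + (-I) + (-exp(-I*pi/4))] = 0/8 = 0
  <chi_6*chi_4, chi_6> = (1/8)[1*(1)*conj(1) + 1*(I)*conj(-I) + 1*(-1)*conj(-1) + 1*(-I)*conj(I) + 1*(1)*conj(1) + 1*(I)*conj(-I) + 1*(-1)*conj(-1) + 1*(-I)*conj(I)]
      = (1/8)[(1) + (-1) + (1) + (-1) + (1) + (-1) + (1) + (-1)] = 0/8 = 0
  <chi_6*chi_4, chi_7> = (1/8)[1*(1)*conj(1) + 1*(I)*conj(exp(-I*pi/4)) + 1*(-1)*conj(-I) + 1*(-I)*conj(exp(-3*I*pi/4)) + 1*(1)*conj(-1) + 1*(I)*conj(exp(3*I*pi/4)) + 1*(-1)*conj(I) + 1*(-I)*conj(exp(I*pi/4))]
      = (1/8)[(1) + (exp(3*I*pi/4)) + (-I) + (-exp(-3*I*pi/4)) + (-1) + (exp(-I*pi/4)) + (I) + (-exp(I*pi/4))] = 0/8 = 0
(Exp terms are combined using exp(i*s)*conj(exp(i*t)) = exp(i*(s-t)), and sums of them are collapsed using the identity that for every m > 1 the m distinct m-th roots of unity sum to 0, e.g. 1 + exp(2*I*pi/3) + exp(-2*I*pi/3) = 0.)
Hence the multiplicities are chi_2: 1. Dimension check: dim(chi_6)*dim(chi_4) = 1*1 = 1 and sum (mult * dim) = 1*1 = 1.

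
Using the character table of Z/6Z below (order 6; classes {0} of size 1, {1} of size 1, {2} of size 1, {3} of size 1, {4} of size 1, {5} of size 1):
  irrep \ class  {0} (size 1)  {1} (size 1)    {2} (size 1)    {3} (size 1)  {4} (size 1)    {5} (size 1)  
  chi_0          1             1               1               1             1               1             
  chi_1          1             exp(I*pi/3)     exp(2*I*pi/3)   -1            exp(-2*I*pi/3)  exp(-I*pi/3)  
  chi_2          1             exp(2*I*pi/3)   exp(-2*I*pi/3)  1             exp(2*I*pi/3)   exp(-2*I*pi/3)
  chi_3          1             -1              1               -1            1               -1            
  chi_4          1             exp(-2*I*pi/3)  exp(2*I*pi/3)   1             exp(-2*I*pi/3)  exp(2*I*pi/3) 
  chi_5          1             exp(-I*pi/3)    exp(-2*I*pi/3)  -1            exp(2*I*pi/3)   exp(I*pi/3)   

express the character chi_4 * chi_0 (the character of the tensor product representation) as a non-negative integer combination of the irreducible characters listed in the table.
chi_4 tensor chi_0 = chi_4 (all other irreducibles have multiplicity 0).

Why: The character of a tensor product is the pointwise product (chi_4 * chi_0)(C) = chi_4(C) * chi_0(C):
  {0}: (1)*(1), {1}: (exp(-2*I*pi/3))*(1), {2}: (exp(2*I*pi/3))*(1), {3}: (1)*(1), {4}: (exp(-2*I*pi/3))*(1), {5}: (exp(2*I*pi/3))*(1)
so (chi_4 * chi_0) takes values
  {0} -> 1, {1} -> exp(-2*I*pi/3), {2} -> exp(2*I*pi/3), {3} -> 1, {4} -> exp(-2*I*pi/3), {5} -> exp(2*I*pi/3).
Now take the inner product of this character with each irreducible chi from the table, <chi_4*chi_0, chi> = (1/6) sum_C |C| (chi_4*chi_0)(C) conj(chi(C)):
  <chi_4*chi_0, chi_0> = (1/6)[1*(1)*conj(1) + 1*(exp(-2*I*pi/3))*conj(1) + 1*(exp(2*I*pi/3))*conj(1) + 1*(1)*conj(1) + 1*(exp(-2*I*pi/3))*conj(1) + 1*(exp(2*I*pi/3))*conj(1)]
      = (1/6)[(1) + (exp(-2*I*pi/3)) + (exp(2*I*pi/3)) + (1) + (exp(-2*I*pi/3)) + (exp(2*I*pi/3))] = 0/6 = 0
  <chi_4*chi_0, chi_1> = (1/6)[1*(1)*conj(1) + 1*(exp(-2*I*pi/3))*conj(exp(I*pi/3)) + 1*(exp(2*I*pi/3))*conj(exp(2*I*pi/3)) + 1*(1)*conj(-1) + 1*(exp(-2*I*pi/3))*conj(exp(-2*I*pi/3)) + 1*(exp(2*I*pi/3))*conj(exp(-I*pi/3))]
      = (1/6)[(1) + (-1) + (1) + (-1) + (1) + (-1)] = 0/6 = 0
  <chi_4*chi_0, chi_2> = (1/6)[1*(1)*conj(1) + 1*(exp(-2*I*pi/3))*conj(exp(2*I*pi/3)) + 1*(exp(2*I*pi/3))*conj(exp(-2*I*pi/3)) + 1*(1)*conj(1) + 1*(exp(-2*I*pi/3))*conj(exp(2*I*pi/3)) + 1*(exp(2*I*pi/3))*conj(exp(-2*I*pi/3))]
      = (1/6)[(1) + (exp(2*I*pi/3)) + (exp(-2*I*pi/3)) + (1) + (exp(2*I*pi/3)) + (exp(-2*I*pi/3))] = 0/6 = 0
  <chi_4*chi_0, chi_3> = (1/6)[1*(1)*conj(1) + 1*(exp(-2*I*pi/3))*conj(-1) + 1*(exp(2*I*pi/3))*conj(1) + 1*(1)*conj(-1) + 1*(exp(-2*I*pi/3))*conj(1) + 1*(exp(2*I*pi/3))*conj(-1)]
      = (1/6)[(1) + (-exp(-2*I*pi/3)) + (exp(2*I*pi/3)) + (-1) + (exp(-2*I*pi/3)) + (-exp(2*I*pi/3))] = 0/6 = 0
  <chi_4*chi_0, chi_4> = (1/6)[1*(1)*conj(1) + 1*(exp(-2*I*pi/3))*conj(exp(-2*I*pi/3)) + 1*(exp(2*I*pi/3))*conj(exp(2*I*pi/3)) + 1*(1)*conj(1) + 1*(exp(-2*I*pi/3))*conj(exp(-2*I*pi/3)) + 1*(exp(2*I*pi/3))*conj(exp(2*I*pi/3))]
      = (1/6)[(1) + (1) + (1) + (1) + (1) + (1)] = 6/6 = 1
  <chi_4*chi_0, chi_5> = (1/6)[1*(1)*conj(1) + 1*(exp(-2*I*pi/3))*conj(exp(-I*pi/3)) + 1*(exp(2*I*pi/3))*conj(exp(-2*I*pi/3)) + 1*(1)*conj(-1) + 1*(exp(-2*I*pi/3))*conj(exp(2*I*pi/3)) + 1*(exp(2*I*pi/3))*conj(exp(I*pi/3))]
      = (1/6)[(1) + (exp(-I*pi/3)) + (exp(-2*I*pi/3)) + (-1) + (exp(2*I*pi/3)) + (exp(I*pi/3))] = 0/6 = 0
(Exp terms are combined using exp(i*s)*conj(exp(i*t)) = exp(i*(s-t)), and sums of them are collapsed using the identity that for every m > 1 the m distinct m-th roots of unity sum to 0, e.g. 1 + exp(2*I*pi/3) + exp(-2*I*pi/3) = 0.)
Hence the multiplicities are chi_4: 1. Dimension check: dim(chi_4)*dim(chi_0) = 1*1 = 1 and sum (mult * dim) = 1*1 = 1.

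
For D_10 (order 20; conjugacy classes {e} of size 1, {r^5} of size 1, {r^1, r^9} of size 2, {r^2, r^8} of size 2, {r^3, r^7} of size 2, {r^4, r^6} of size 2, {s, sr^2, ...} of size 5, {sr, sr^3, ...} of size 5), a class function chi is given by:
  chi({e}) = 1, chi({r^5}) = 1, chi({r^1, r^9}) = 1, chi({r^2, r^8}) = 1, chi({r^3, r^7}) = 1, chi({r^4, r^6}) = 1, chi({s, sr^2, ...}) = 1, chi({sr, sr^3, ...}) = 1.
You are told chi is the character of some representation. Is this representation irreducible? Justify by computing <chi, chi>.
Irreducible: <chi, chi> = 1.

Justification: <chi, chi> = (1/|G|) sum_C |C| * |chi(C)|^2 = (1/20)[1*|1|^2 + 1*|1|^2 + 2*|1|^2 + 2*|1|^2 + 2*|1|^2 + 2*|1|^2 + 5*|1|^2 + 5*|1|^2]
  = (1/20)[(1) + (1) + (2) + (2) + (2) + (2) + (5) + (5)] = 20/20 = 1.
A character is irreducible iff <chi, chi> = 1, so this representation is irreducible.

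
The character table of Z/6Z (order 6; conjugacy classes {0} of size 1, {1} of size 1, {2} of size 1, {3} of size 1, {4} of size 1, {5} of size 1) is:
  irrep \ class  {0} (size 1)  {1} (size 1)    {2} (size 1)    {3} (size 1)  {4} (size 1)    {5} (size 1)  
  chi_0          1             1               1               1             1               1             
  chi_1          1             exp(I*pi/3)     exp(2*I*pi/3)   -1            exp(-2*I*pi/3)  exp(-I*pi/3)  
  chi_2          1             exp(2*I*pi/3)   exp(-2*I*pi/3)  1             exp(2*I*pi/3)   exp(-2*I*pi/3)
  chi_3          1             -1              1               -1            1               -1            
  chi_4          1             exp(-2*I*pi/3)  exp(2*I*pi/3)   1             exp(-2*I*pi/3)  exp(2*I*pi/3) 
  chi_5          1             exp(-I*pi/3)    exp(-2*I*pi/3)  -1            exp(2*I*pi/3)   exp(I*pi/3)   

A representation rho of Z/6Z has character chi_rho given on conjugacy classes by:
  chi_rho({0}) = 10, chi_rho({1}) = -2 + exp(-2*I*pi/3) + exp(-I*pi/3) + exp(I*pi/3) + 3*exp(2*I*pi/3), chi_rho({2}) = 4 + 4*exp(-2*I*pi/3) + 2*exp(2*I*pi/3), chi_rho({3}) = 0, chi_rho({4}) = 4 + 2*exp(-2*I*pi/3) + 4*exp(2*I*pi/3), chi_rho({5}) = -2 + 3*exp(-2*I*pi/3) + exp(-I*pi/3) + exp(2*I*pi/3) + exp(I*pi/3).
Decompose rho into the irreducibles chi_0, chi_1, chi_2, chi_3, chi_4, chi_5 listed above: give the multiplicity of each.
Multiplicities: chi_0: 1, chi_1: 1, chi_2: 3, chi_3: 3, chi_4: 1, chi_5: 1.

Proof sketch: Use <chi_rho, chi> = (1/|G|) sum_C |C| * chi_rho(C) * conj(chi(C)) with |G| = 6 for each irreducible chi in the table:
  <chi_rho, chi_0> = (1/6)[1*(10)*conj(1) + 1*(-2 + exp(-2*I*pi/3) + exp(-I*pi/3) + exp(I*pi/3) + 3*exp(2*I*pi/3))*conj(1) + 1*(4 + 4*exp(-2*I*pi/3) + 2*exp(2*I*pi/3))*conj(1) + 1*(0)*conj(1) + 1*(4 + 2*exp(-2*I*pi/3) + 4*exp(2*I*pi/3))*conj(1) + 1*(-2 + 3*exp(-2*I*pi/3) + exp(-I*pi/3) + exp(2*I*pi/3) + exp(I*pi/3))*conj(1)]
      = (1/6)[(10) + (-2 + exp(-2*I*pi/3) + exp(-I*pi/3) + exp(I*pi/3) + 3*exp(2*I*pi/3)) + (4 + 4*exp(-2*I*pi/3) + 2*exp(2*I*pi/3)) + (0) + (4 + 2*exp(-2*I*pi/3) + 4*exp(2*I*pi/3)) + (-2 + 3*exp(-2*I*pi/3) + exp(-I*pi/3) + exp(2*I*pi/3) + exp(I*pi/3))] = 6/6 = 1
  <chi_rho, chi_1> = (1/6)[1*(10)*conj(1) + 1*(-2 + exp(-2*I*pi/3) + exp(-I*pi/3) + exp(I*pi/3) + 3*exp(2*I*pi/3))*conj(exp(I*pi/3)) + 1*(4 + 4*exp(-2*I*pi/3) + 2*exp(2*I*pi/3))*conj(exp(2*I*pi/3)) + 1*(0)*conj(-1) + 1*(4 + 2*exp(-2*I*pi/3) + 4*exp(2*I*pi/3))*conj(exp(-2*I*pi/3)) + 1*(-2 + 3*exp(-2*I*pi/3) + exp(-I*pi/3) + exp(2*I*pi/3) + exp(I*pi/3))*conj(exp(-I*pi/3))]
      = (1/6)[(10) + (exp(-2*I*pi/3) - 2*exp(-I*pi/3) + 3*exp(I*pi/3)) + (-2) + (0) + (-2) + (3*exp(-I*pi/3) - 2*exp(I*pi/3) + exp(2*I*pi/3))] = 6/6 = 1
  <chi_rho, chi_2> = (1/6)[1*(10)*conj(1) + 1*(-2 + exp(-2*I*pi/3) + exp(-I*pi/3) + exp(I*pi/3) + 3*exp(2*I*pi/3))*conj(exp(2*I*pi/3)) + 1*(4 + 4*exp(-2*I*pi/3) + 2*exp(2*I*pi/3))*conj(exp(-2*I*pi/3)) + 1*(0)*conj(1) + 1*(4 + 2*exp(-2*I*pi/3) + 4*exp(2*I*pi/3))*conj(exp(2*I*pi/3)) + 1*(-2 + 3*exp(-2*I*pi/3) + exp(-I*pi/3) + exp(2*I*pi/3) + exp(I*pi/3))*conj(exp(-2*I*pi/3))]
      = (1/6)[(10) + (2 + exp(-I*pi/3) + exp(2*I*pi/3) - 2*exp(-2*I*pi/3)) + (4 + 2*exp(-2*I*pi/3) + 4*exp(2*I*pi/3)) + (0) + (4 + 4*exp(-2*I*pi/3) + 2*exp(2*I*pi/3)) + (2 - 2*exp(2*I*pi/3) + exp(-2*I*pi/3) + exp(I*pi/3))] = 18/6 = 3
  <chi_rho, chi_3> = (1/6)[1*(10)*conj(1) + 1*(-2 + exp(-2*I*pi/3) + exp(-I*pi/3) + exp(I*pi/3) + 3*exp(2*I*pi/3))*conj(-1) + 1*(4 + 4*exp(-2*I*pi/3) + 2*exp(2*I*pi/3))*conj(1) + 1*(0)*conj(-1) + 1*(4 + 2*exp(-2*I*pi/3) + 4*exp(2*I*pi/3))*conj(1) + 1*(-2 + 3*exp(-2*I*pi/3) + exp(-I*pi/3) + exp(2*I*pi/3) + exp(I*pi/3))*conj(-1)]
      = (1/6)[(10) + (2 - 3*exp(2*I*pi/3) - exp(I*pi/3) - exp(-I*pi/3) - exp(-2*I*pi/3)) + (4 + 4*exp(-2*I*pi/3) + 2*exp(2*I*pi/3)) + (0) + (4 + 2*exp(-2*I*pi/3) + 4*exp(2*I*pi/3)) + (2 - exp(I*pi/3) - exp(2*I*pi/3) - exp(-I*pi/3) - 3*exp(-2*I*pi/3))] = 18/6 = 3
  <chi_rho, chi_4> = (1/6)[1*(10)*conj(1) + 1*(-2 + exp(-2*I*pi/3) + exp(-I*pi/3) + exp(I*pi/3) + 3*exp(2*I*pi/3))*conj(exp(-2*I*pi/3)) + 1*(4 + 4*exp(-2*I*pi/3) + 2*exp(2*I*pi/3))*conj(exp(2*I*pi/3)) + 1*(0)*conj(1) + 1*(4 + 2*exp(-2*I*pi/3) + 4*exp(2*I*pi/3))*conj(exp(-2*I*pi/3)) + 1*(-2 + 3*exp(-2*I*pi/3) + exp(-I*pi/3) + exp(2*I*pi/3) + exp(I*pi/3))*conj(exp(2*I*pi/3))]
      = (1/6)[(10) + (3*exp(-2*I*pi/3) - 2*exp(2*I*pi/3) + exp(I*pi/3)) + (-2) + (0) + (-2) + (exp(-I*pi/3) - 2*exp(-2*I*pi/3) + 3*exp(2*I*pi/3))] = 6/6 = 1
  <chi_rho, chi_5> = (1/6)[1*(10)*conj(1) + 1*(-2 + exp(-2*I*pi/3) + exp(-I*pi/3) + exp(I*pi/3) + 3*exp(2*I*pi/3))*conj(exp(-I*pi/3)) + 1*(4 + 4*exp(-2*I*pi/3) + 2*exp(2*I*pi/3))*conj(exp(-2*I*pi/3)) + 1*(0)*conj(-1) + 1*(4 + 2*exp(-2*I*pi/3) + 4*exp(2*I*pi/3))*conj(exp(2*I*pi/3)) + 1*(-2 + 3*exp(-2*I*pi/3) + exp(-I*pi/3) + exp(2*I*pi/3) + exp(I*pi/3))*conj(exp(I*pi/3))]
      = (1/6)[(10) + (-2 - 2*exp(I*pi/3) + exp(-I*pi/3) + exp(2*I*pi/3)) + (4 + 2*exp(-2*I*pi/3) + 4*exp(2*I*pi/3)) + (0) + (4 + 4*exp(-2*I*pi/3) + 2*exp(2*I*pi/3)) + (-2 + exp(-2*I*pi/3) + exp(I*pi/3) - 2*exp(-I*pi/3))] = 6/6 = 1
(Exp terms are combined using exp(i*s)*conj(exp(i*t)) = exp(i*(s-t)), and sums of them are collapsed using the identity that for every m > 1 the m distinct m-th roots of unity sum to 0, e.g. 1 + exp(2*I*pi/3) + exp(-2*I*pi/3) = 0.)
Dimension check: dim(rho) = sum (mult * dim) = 1*1 + 1*1 + 3*1 + 3*1 + 1*1 + 1*1 = 10 = chi_rho(e) = 10.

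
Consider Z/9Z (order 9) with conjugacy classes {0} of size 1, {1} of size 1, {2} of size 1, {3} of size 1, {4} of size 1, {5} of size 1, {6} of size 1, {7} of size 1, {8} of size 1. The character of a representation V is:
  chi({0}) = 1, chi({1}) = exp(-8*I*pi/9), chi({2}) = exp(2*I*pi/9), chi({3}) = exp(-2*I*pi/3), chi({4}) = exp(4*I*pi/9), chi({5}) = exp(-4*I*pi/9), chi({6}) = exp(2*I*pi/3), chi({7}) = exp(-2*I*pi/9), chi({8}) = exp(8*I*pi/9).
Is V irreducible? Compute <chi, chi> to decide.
Irreducible: <chi, chi> = 1.

Justification: <chi, chi> = (1/|G|) sum_C |C| * |chi(C)|^2 = (1/9)[1*|1|^2 + 1*|exp(-8*I*pi/9)|^2 + 1*|exp(2*I*pi/9)|^2 + 1*|exp(-2*I*pi/3)|^2 + 1*|exp(4*I*pi/9)|^2 + 1*|exp(-4*I*pi/9)|^2 + 1*|exp(2*I*pi/3)|^2 + 1*|exp(-2*I*pi/9)|^2 + 1*|exp(8*I*pi/9)|^2]
  = (1/9)[(1) + (1) + (1) + (1) + (1) + (1) + (1) + (1) + (1)] = 9/9 = 1.
(Exp terms are combined using exp(i*s)*conj(exp(i*t)) = exp(i*(s-t)), and sums of them are collapsed using the identity that for every m > 1 the m distinct m-th roots of unity sum to 0, e.g. 1 + exp(2*I*pi/3) + exp(-2*I*pi/3) = 0.)
A character is irreducible iff <chi, chi> = 1, so this representation is irreducible.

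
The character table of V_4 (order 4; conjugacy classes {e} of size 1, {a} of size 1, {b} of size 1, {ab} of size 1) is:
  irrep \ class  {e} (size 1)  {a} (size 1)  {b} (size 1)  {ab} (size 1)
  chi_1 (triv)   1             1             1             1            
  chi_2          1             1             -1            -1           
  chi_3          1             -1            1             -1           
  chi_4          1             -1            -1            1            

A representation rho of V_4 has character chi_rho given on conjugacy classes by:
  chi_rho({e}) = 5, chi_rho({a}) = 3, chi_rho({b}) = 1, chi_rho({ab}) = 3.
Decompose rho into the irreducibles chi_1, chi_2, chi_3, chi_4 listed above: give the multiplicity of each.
Multiplicities: chi_1: 3, chi_2: 1, chi_3: 0, chi_4: 1.

Proof sketch: Use <chi_rho, chi> = (1/|G|) sum_C |C| * chi_rho(C) * conj(chi(C)) with |G| = 4 for each irreducible chi in the table:
  <chi_rho, chi_1> = (1/4)[1*(5)*conj(1) + 1*(3)*conj(1) + 1*(1)*conj(1) + 1*(3)*conj(1)]
      = (1/4)[(5) + (3) + (1) + (3)] = 12/4 = 3
  <chi_rho, chi_2> = (1/4)[1*(5)*conj(1) + 1*(3)*conj(1) + 1*(1)*conj(-1) + 1*(3)*conj(-1)]
      = (1/4)[(5) + (3) + (-1) + (-3)] = 4/4 = 1
  <chi_rho, chi_3> = (1/4)[1*(5)*conj(1) + 1*(3)*conj(-1) + 1*(1)*conj(1) + 1*(3)*conj(-1)]
      = (1/4)[(5) + (-3) + (1) + (-3)] = 0/4 = 0
  <chi_rho, chi_4> = (1/4)[1*(5)*conj(1) + 1*(3)*conj(-1) + 1*(1)*conj(-1) + 1*(3)*conj(1)]
      = (1/4)[(5) + (-3) + (-1) + (3)] = 4/4 = 1
Dimension check: dim(rho) = sum (mult * dim) = 3*1 + 1*1 + 0*1 + 1*1 = 5 = chi_rho(e) = 5.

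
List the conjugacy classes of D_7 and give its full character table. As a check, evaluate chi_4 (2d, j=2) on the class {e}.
Conjugacy classes: {e} of size 1, {r^1, r^6} of size 2, {r^2, r^5} of size 2, {r^3, r^4} of size 2, {s, sr, ..., sr^6} of size 7.
Character table:
  irrep \ class              {e} (size 1)  {r^1, r^6} (size 2)  {r^2, r^5} (size 2)  {r^3, r^4} (size 2)  {s, sr, ..., sr^6} (size 7)
  chi_1 (triv)               1             1                    1                    1                    1                          
  chi_2 (sign: r->1, s->-1)  1             1                    1                    1                    -1                         
  chi_3 (2d, j=1)            2             2*cos(2*pi/7)        -2*cos(3*pi/7)       -2*cos(pi/7)         0                          
  chi_4 (2d, j=2)            2             -2*cos(3*pi/7)       -2*cos(pi/7)         2*cos(2*pi/7)        0                          
  chi_5 (2d, j=3)            2             -2*cos(pi/7)         2*cos(2*pi/7)        -2*cos(3*pi/7)       0                          

Spot check: chi_4 (2d, j=2) on {e} = 2.

Details: D_7 has order 2*7 = 14 with 5 conjugacy classes, hence 5 irreducibles. Sum of squared dims 1 + 1 + 4 + 4 + 4 = 14 = |G|. Linear characters come from the abelianisation; the 2-dimensional irreps have character r^k -> 2*cos(2*pi*j*k/7), reflections -> 0.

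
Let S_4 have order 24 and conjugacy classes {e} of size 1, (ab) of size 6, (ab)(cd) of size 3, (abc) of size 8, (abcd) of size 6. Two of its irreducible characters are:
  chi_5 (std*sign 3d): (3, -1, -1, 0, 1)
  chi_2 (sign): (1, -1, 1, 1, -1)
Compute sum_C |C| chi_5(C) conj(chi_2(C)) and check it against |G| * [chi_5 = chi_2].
Sum = 0; so <chi_5, chi_2> = 0 (distinct irreducibles are orthogonal).

Justification: Compute term by term over conjugacy classes (|C| * chi_5(C) * conj(chi_2(C))):
  1*(3)*conj(1) + 6*(-1)*conj(-1) + 3*(-1)*conj(1) + 8*(0)*conj(1) + 6*(1)*conj(-1)
  = (3) + (6) + (-3) + (0) + (-6)
  = 0.
Dividing by |G| = 24 gives 0/24 = 0, matching the row-orthogonality relation <chi_5, chi_2> = [chi_5 = chi_2].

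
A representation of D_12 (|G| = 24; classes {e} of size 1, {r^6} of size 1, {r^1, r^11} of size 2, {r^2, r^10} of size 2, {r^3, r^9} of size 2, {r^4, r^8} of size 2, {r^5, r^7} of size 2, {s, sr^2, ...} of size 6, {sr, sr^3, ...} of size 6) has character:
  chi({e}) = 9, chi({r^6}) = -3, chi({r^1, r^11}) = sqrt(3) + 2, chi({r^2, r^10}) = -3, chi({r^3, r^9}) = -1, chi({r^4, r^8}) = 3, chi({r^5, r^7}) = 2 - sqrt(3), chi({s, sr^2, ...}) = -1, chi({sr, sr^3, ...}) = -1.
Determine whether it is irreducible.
Not irreducible (reducible): <chi, chi> = 7 > 1.

<chi, chi> = (1/|G|) sum_C |C| * |chi(C)|^2 = (1/24)[1*|9|^2 + 1*|-3|^2 + 2*|sqrt(3) + 2|^2 + 2*|-3|^2 + 2*|-1|^2 + 2*|3|^2 + 2*|2 - sqrt(3)|^2 + 6*|-1|^2 + 6*|-1|^2]
  = (1/24)[(81) + (9) + (8*sqrt(3) + 14) + (18) + (2) + (18) + (14 - 8*sqrt(3)) + (6) + (6)] = 168/24 = 7.
A character is irreducible iff <chi, chi> = 1, so this representation is reducible.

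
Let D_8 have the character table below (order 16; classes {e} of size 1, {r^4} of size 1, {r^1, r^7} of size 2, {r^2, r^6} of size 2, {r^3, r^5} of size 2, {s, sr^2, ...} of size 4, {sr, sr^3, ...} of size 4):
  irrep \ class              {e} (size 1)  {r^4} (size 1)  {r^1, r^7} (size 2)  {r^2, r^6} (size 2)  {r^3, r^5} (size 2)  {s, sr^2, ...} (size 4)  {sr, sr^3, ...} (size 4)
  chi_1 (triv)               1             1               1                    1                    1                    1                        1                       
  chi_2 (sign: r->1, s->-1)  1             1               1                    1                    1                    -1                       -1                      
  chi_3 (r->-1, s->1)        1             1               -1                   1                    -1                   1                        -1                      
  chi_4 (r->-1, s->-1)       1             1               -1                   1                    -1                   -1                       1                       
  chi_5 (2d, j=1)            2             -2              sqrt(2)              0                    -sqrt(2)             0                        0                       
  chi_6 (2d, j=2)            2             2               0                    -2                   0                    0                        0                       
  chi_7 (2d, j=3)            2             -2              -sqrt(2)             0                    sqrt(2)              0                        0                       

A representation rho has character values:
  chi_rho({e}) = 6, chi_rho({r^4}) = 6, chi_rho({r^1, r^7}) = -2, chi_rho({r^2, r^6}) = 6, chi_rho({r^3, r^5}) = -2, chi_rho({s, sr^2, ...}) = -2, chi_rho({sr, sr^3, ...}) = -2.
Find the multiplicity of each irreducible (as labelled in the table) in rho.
Multiplicities: chi_1: 0, chi_2: 2, chi_3: 2, chi_4: 2, chi_5: 0, chi_6: 0, chi_7: 0.

Justification: Use <chi_rho, chi> = (1/|G|) sum_C |C| * chi_rho(C) * conj(chi(C)) with |G| = 16 for each irreducible chi in the table:
  <chi_rho, chi_1> = (1/16)[1*(6)*conj(1) + 1*(6)*conj(1) + 2*(-2)*conj(1) + 2*(6)*conj(1) + 2*(-2)*conj(1) + 4*(-2)*conj(1) + 4*(-2)*conj(1)]
      = (1/16)[(6) + (6) + (-4) + (12) + (-4) + (-8) + (-8)] = 0/16 = 0
  <chi_rho, chi_2> = (1/16)[1*(6)*conj(1) + 1*(6)*conj(1) + 2*(-2)*conj(1) + 2*(6)*conj(1) + 2*(-2)*conj(1) + 4*(-2)*conj(-1) + 4*(-2)*conj(-1)]
      = (1/16)[(6) + (6) + (-4) + (12) + (-4) + (8) + (8)] = 32/16 = 2
  <chi_rho, chi_3> = (1/16)[1*(6)*conj(1) + 1*(6)*conj(1) + 2*(-2)*conj(-1) + 2*(6)*conj(1) + 2*(-2)*conj(-1) + 4*(-2)*conj(1) + 4*(-2)*conj(-1)]
      = (1/16)[(6) + (6) + (4) + (12) + (4) + (-8) + (8)] = 32/16 = 2
  <chi_rho, chi_4> = (1/16)[1*(6)*conj(1) + 1*(6)*conj(1) + 2*(-2)*conj(-1) + 2*(6)*conj(1) + 2*(-2)*conj(-1) + 4*(-2)*conj(-1) + 4*(-2)*conj(1)]
      = (1/16)[(6) + (6) + (4) + (12) + (4) + (8) + (-8)] = 32/16 = 2
  <chi_rho, chi_5> = (1/16)[1*(6)*conj(2) + 1*(6)*conj(-2) + 2*(-2)*conj(sqrt(2)) + 2*(6)*conj(0) + 2*(-2)*conj(-sqrt(2)) + 4*(-2)*conj(0) + 4*(-2)*conj(0)]
      = (1/16)[(12) + (-12) + (-4*sqrt(2)) + (0) + (4*sqrt(2)) + (0) + (0)] = 0/16 = 0
  <chi_rho, chi_6> = (1/16)[1*(6)*conj(2) + 1*(6)*conj(2) + 2*(-2)*conj(0) + 2*(6)*conj(-2) + 2*(-2)*conj(0) + 4*(-2)*conj(0) + 4*(-2)*conj(0)]
      = (1/16)[(12) + (12) + (0) + (-24) + (0) + (0) + (0)] = 0/16 = 0
  <chi_rho, chi_7> = (1/16)[1*(6)*conj(2) + 1*(6)*conj(-2) + 2*(-2)*conj(-sqrt(2)) + 2*(6)*conj(0) + 2*(-2)*conj(sqrt(2)) + 4*(-2)*conj(0) + 4*(-2)*conj(0)]
      = (1/16)[(12) + (-12) + (4*sqrt(2)) + (0) + (-4*sqrt(2)) + (0) + (0)] = 0/16 = 0
Dimension check: dim(rho) = sum (mult * dim) = 0*1 + 2*1 + 2*1 + 2*1 + 0*2 + 0*2 + 0*2 = 6 = chi_rho(e) = 6.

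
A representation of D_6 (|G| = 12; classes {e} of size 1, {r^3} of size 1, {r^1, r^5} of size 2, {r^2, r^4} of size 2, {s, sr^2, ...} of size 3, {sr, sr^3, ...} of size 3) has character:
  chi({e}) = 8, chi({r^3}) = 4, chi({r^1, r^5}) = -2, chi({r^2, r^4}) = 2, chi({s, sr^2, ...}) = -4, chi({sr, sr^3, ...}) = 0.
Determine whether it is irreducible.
Not irreducible (reducible): <chi, chi> = 12 > 1.

<chi, chi> = (1/|G|) sum_C |C| * |chi(C)|^2 = (1/12)[1*|8|^2 + 1*|4|^2 + 2*|-2|^2 + 2*|2|^2 + 3*|-4|^2 + 3*|0|^2]
  = (1/12)[(64) + (16) + (8) + (8) + (48) + (0)] = 144/12 = 12.
A character is irreducible iff <chi, chi> = 1, so this representation is reducible.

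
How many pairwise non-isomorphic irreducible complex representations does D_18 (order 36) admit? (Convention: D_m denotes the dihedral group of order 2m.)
12

Working: The number of irreducible complex representations of a finite group equals its number of conjugacy classes. D_18 has 12 conjugacy classes (n/2 + 3 for n even), so D_18 (order 36) has exactly 12 irreducible complex representations.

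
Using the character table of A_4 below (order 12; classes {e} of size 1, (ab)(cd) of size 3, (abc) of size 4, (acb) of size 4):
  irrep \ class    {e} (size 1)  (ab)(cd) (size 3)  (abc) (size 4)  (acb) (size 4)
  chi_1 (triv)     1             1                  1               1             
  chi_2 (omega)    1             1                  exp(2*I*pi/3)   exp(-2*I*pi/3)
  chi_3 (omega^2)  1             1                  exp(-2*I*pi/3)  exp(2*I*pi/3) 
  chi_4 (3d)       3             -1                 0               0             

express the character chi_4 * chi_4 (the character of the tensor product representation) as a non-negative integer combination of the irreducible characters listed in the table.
chi_4 tensor chi_4 = chi_1 + chi_2 + chi_3 + 2*chi_4 (all other irreducibles have multiplicity 0).

Solution. The character of a tensor product is the pointwise product (chi_4 * chi_4)(C) = chi_4(C) * chi_4(C):
  {e}: (3)*(3), (ab)(cd): (-1)*(-1), (abc): (0)*(0), (acb): (0)*(0)
so (chi_4 * chi_4) takes values
  {e} -> 9, (ab)(cd) -> 1, (abc) -> 0, (acb) -> 0.
Now take the inner product of this character with each irreducible chi from the table, <chi_4*chi_4, chi> = (1/12) sum_C |C| (chi_4*chi_4)(C) conj(chi(C)):
  <chi_4*chi_4, chi_1> = (1/12)[1*(9)*conj(1) + 3*(1)*conj(1) + 4*(0)*conj(1) + 4*(0)*conj(1)]
      = (1/12)[(9) + (3) + (0) + (0)] = 12/12 = 1
  <chi_4*chi_4, chi_2> = (1/12)[1*(9)*conj(1) + 3*(1)*conj(1) + 4*(0)*conj(exp(2*I*pi/3)) + 4*(0)*conj(exp(-2*I*pi/3))]
      = (1/12)[(9) + (3) + (0) + (0)] = 12/12 = 1
  <chi_4*chi_4, chi_3> = (1/12)[1*(9)*conj(1) + 3*(1)*conj(1) + 4*(0)*conj(exp(-2*I*pi/3)) + 4*(0)*conj(exp(2*I*pi/3))]
      = (1/12)[(9) + (3) + (0) + (0)] = 12/12 = 1
  <chi_4*chi_4, chi_4> = (1/12)[1*(9)*conj(3) + 3*(1)*conj(-1) + 4*(0)*conj(0) + 4*(0)*conj(0)]
      = (1/12)[(27) + (-3) + (0) + (0)] = 24/12 = 2
(Exp terms are combined using exp(i*s)*conj(exp(i*t)) = exp(i*(s-t)), and sums of them are collapsed using the identity that for every m > 1 the m distinct m-th roots of unity sum to 0, e.g. 1 + exp(2*I*pi/3) + exp(-2*I*pi/3) = 0.)
Hence the multiplicities are chi_1: 1, chi_2: 1, chi_3: 1, chi_4: 2. Dimension check: dim(chi_4)*dim(chi_4) = 3*3 = 9 and sum (mult * dim) = 1*1 + 1*1 + 1*1 + 2*3 = 9.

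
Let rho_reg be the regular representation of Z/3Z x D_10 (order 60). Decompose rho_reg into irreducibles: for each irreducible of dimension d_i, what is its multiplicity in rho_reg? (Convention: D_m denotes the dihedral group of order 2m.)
Each irreducible V_i of dimension d_i appears with multiplicity d_i, i.e. rho_reg = (direct sum over all irreducibles V_i) d_i V_i. The irreducible dimensions for Z/3Z x D_10 are 1, 1, 1, 1, 1, 1, 1, 1, 1, 1, 1, 1, 2, 2, 2, 2, 2, 2, 2, 2, 2, 2, 2, 2: 12 irreducibles of dimension 1, each with multiplicity 1; 12 irreducibles of dimension 2, each with multiplicity 2. Total dimension 12*1*1 + 12*2*2 = 60 = |G|.

Justification: General theorem: in the regular representation of a finite group G, each irreducible appears with multiplicity equal to its dimension. Check: dim(rho_reg) = sum d_i^2 = 1 + 1 + 1 + 1 + 1 + 1 + 1 + 1 + 1 + 1 + 1 + 1 + 4 + 4 + 4 + 4 + 4 + 4 + 4 + 4 + 4 + 4 + 4 + 4 = 60 = |G|.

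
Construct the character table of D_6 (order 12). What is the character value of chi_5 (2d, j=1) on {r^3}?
Conjugacy classes: {e} of size 1, {r^3} of size 1, {r^1, r^5} of size 2, {r^2, r^4} of size 2, {s, sr^2, ...} of size 3, {sr, sr^3, ...} of size 3.
Character table:
  irrep \ class              {e} (size 1)  {r^3} (size 1)  {r^1, r^5} (size 2)  {r^2, r^4} (size 2)  {s, sr^2, ...} (size 3)  {sr, sr^3, ...} (size 3)
  chi_1 (triv)               1             1               1                    1                    1                        1                       
  chi_2 (sign: r->1, s->-1)  1             1               1                    1                    -1                       -1                      
  chi_3 (r->-1, s->1)        1             -1              -1                   1                    1                        -1                      
  chi_4 (r->-1, s->-1)       1             -1              -1                   1                    -1                       1                       
  chi_5 (2d, j=1)            2             -2              1                    -1                   0                        0                       
  chi_6 (2d, j=2)            2             2               -1                   -1                   0                        0                       

Spot check: chi_5 (2d, j=1) on {r^3} = -2.

D_6 has order 2*6 = 12 with 6 conjugacy classes, hence 6 irreducibles. Sum of squared dims 1 + 1 + 1 + 1 + 4 + 4 = 12 = |G|. Linear characters come from the abelianisation; the 2-dimensional irreps have character r^k -> 2*cos(2*pi*j*k/6), reflections -> 0.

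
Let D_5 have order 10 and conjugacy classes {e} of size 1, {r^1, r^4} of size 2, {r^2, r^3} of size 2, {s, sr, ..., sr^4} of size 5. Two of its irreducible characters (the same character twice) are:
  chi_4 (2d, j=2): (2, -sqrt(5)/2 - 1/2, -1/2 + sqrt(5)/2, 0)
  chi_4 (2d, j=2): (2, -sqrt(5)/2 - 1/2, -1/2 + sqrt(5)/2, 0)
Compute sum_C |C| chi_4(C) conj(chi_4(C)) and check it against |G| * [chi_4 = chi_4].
Sum = 10 = |G| = 10; so <chi_4, chi_4> = 1 (norm-1 confirms irreducibility).

Details: Compute term by term over conjugacy classes (|C| * chi_4(C) * conj(chi_4(C))):
  1*(2)*conj(2) + 2*(-sqrt(5)/2 - 1/2)*conj(-sqrt(5)/2 - 1/2) + 2*(-1/2 + sqrt(5)/2)*conj(-1/2 + sqrt(5)/2) + 5*(0)*conj(0)
  = (4) + (sqrt(5) + 3) + (3 - sqrt(5)) + (0)
  = 10.
Dividing by |G| = 10 gives 10/10 = 1, matching the row-orthogonality relation <chi_4, chi_4> = [chi_4 = chi_4].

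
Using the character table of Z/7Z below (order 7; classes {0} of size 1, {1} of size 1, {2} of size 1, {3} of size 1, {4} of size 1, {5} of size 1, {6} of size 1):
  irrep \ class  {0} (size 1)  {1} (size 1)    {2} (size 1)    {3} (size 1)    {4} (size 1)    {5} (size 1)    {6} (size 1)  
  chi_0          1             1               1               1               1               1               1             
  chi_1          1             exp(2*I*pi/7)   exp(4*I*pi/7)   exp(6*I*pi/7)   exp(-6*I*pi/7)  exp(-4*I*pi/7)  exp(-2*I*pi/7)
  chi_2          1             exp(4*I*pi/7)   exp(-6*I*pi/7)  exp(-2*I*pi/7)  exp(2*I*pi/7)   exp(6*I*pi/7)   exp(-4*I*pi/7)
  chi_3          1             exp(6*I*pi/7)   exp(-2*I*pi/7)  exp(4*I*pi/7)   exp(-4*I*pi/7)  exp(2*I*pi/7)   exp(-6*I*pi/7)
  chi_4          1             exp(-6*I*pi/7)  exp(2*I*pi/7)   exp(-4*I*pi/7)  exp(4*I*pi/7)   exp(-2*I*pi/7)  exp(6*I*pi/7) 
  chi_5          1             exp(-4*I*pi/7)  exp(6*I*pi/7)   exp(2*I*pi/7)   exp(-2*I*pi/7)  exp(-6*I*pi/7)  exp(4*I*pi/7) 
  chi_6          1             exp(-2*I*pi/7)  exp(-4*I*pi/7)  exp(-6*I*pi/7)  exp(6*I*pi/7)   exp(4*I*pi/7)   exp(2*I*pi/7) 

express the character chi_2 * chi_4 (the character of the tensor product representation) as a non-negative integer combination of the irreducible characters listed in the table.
chi_2 tensor chi_4 = chi_6 (all other irreducibles have multiplicity 0).

Why: The character of a tensor product is the pointwise product (chi_2 * chi_4)(C) = chi_2(C) * chi_4(C):
  {0}: (1)*(1), {1}: (exp(4*I*pi/7))*(exp(-6*I*pi/7)), {2}: (exp(-6*I*pi/7))*(exp(2*I*pi/7)), {3}: (exp(-2*I*pi/7))*(exp(-4*I*pi/7)), {4}: (exp(2*I*pi/7))*(exp(4*I*pi/7)), {5}: (exp(6*I*pi/7))*(exp(-2*I*pi/7)), {6}: (exp(-4*I*pi/7))*(exp(6*I*pi/7))
so (chi_2 * chi_4) takes values
  {0} -> 1, {1} -> exp(-2*I*pi/7), {2} -> exp(-4*I*pi/7), {3} -> exp(-6*I*pi/7), {4} -> exp(6*I*pi/7), {5} -> exp(4*I*pi/7), {6} -> exp(2*I*pi/7).
Now take the inner product of this character with each irreducible chi from the table, <chi_2*chi_4, chi> = (1/7) sum_C |C| (chi_2*chi_4)(C) conj(chi(C)):
  <chi_2*chi_4, chi_0> = (1/7)[1*(1)*conj(1) + 1*(exp(-2*I*pi/7))*conj(1) + 1*(exp(-4*I*pi/7))*conj(1) + 1*(exp(-6*I*pi/7))*conj(1) + 1*(exp(6*I*pi/7))*conj(1) + 1*(exp(4*I*pi/7))*conj(1) + 1*(exp(2*I*pi/7))*conj(1)]
      = (1/7)[(1) + (exp(-2*I*pi/7)) + (exp(-4*I*pi/7)) + (exp(-6*I*pi/7)) + (exp(6*I*pi/7)) + (exp(4*I*pi/7)) + (exp(2*I*pi/7))] = 0/7 = 0
  <chi_2*chi_4, chi_1> = (1/7)[1*(1)*conj(1) + 1*(exp(-2*I*pi/7))*conj(exp(2*I*pi/7)) + 1*(exp(-4*I*pi/7))*conj(exp(4*I*pi/7)) + 1*(exp(-6*I*pi/7))*conj(exp(6*I*pi/7)) + 1*(exp(6*I*pi/7))*conj(exp(-6*I*pi/7)) + 1*(exp(4*I*pi/7))*conj(exp(-4*I*pi/7)) + 1*(exp(2*I*pi/7))*conj(exp(-2*I*pi/7))]
      = (1/7)[(1) + (exp(-4*I*pi/7)) + (exp(6*I*pi/7)) + (exp(2*I*pi/7)) + (exp(-2*I*pi/7)) + (exp(-6*I*pi/7)) + (exp(4*I*pi/7))] = 0/7 = 0
  <chi_2*chi_4, chi_2> = (1/7)[1*(1)*conj(1) + 1*(exp(-2*I*pi/7))*conj(exp(4*I*pi/7)) + 1*(exp(-4*I*pi/7))*conj(exp(-6*I*pi/7)) + 1*(exp(-6*I*pi/7))*conj(exp(-2*I*pi/7)) + 1*(exp(6*I*pi/7))*conj(exp(2*I*pi/7)) + 1*(exp(4*I*pi/7))*conj(exp(6*I*pi/7)) + 1*(exp(2*I*pi/7))*conj(exp(-4*I*pi/7))]
      = (1/7)[(1) + (exp(-6*I*pi/7)) + (exp(2*I*pi/7)) + (exp(-4*I*pi/7)) + (exp(4*I*pi/7)) + (exp(-2*I*pi/7)) + (exp(6*I*pi/7))] = 0/7 = 0
  <chi_2*chi_4, chi_3> = (1/7)[1*(1)*conj(1) + 1*(exp(-2*I*pi/7))*conj(exp(6*I*pi/7)) + 1*(exp(-4*I*pi/7))*conj(exp(-2*I*pi/7)) + 1*(exp(-6*I*pi/7))*conj(exp(4*I*pi/7)) + 1*(exp(6*I*pi/7))*conj(exp(-4*I*pi/7)) + 1*(exp(4*I*pi/7))*conj(exp(2*I*pi/7)) + 1*(exp(2*I*pi/7))*conj(exp(-6*I*pi/7))]
      = (1/7)[(1) + (exp(6*I*pi/7)) + (exp(-2*I*pi/7)) + (exp(4*I*pi/7)) + (exp(-4*I*pi/7)) + (exp(2*I*pi/7)) + (exp(-6*I*pi/7))] = 0/7 = 0
  <chi_2*chi_4, chi_4> = (1/7)[1*(1)*conj(1) + 1*(exp(-2*I*pi/7))*conj(exp(-6*I*pi/7)) + 1*(exp(-4*I*pi/7))*conj(exp(2*I*pi/7)) + 1*(exp(-6*I*pi/7))*conj(exp(-4*I*pi/7)) + 1*(exp(6*I*pi/7))*conj(exp(4*I*pi/7)) + 1*(exp(4*I*pi/7))*conj(exp(-2*I*pi/7)) + 1*(exp(2*I*pi/7))*conj(exp(6*I*pi/7))]
      = (1/7)[(1) + (exp(4*I*pi/7)) + (exp(-6*I*pi/7)) + (exp(-2*I*pi/7)) + (exp(2*I*pi/7)) + (exp(6*I*pi/7)) + (exp(-4*I*pi/7))] = 0/7 = 0
  <chi_2*chi_4, chi_5> = (1/7)[1*(1)*conj(1) + 1*(exp(-2*I*pi/7))*conj(exp(-4*I*pi/7)) + 1*(exp(-4*I*pi/7))*conj(exp(6*I*pi/7)) + 1*(exp(-6*I*pi/7))*conj(exp(2*I*pi/7)) + 1*(exp(6*I*pi/7))*conj(exp(-2*I*pi/7)) + 1*(exp(4*I*pi/7))*conj(exp(-6*I*pi/7)) + 1*(exp(2*I*pi/7))*conj(exp(4*I*pi/7))]
      = (1/7)[(1) + (exp(2*I*pi/7)) + (exp(4*I*pi/7)) + (exp(6*I*pi/7)) + (exp(-6*I*pi/7)) + (exp(-4*I*pi/7)) + (exp(-2*I*pi/7))] = 0/7 = 0
  <chi_2*chi_4, chi_6> = (1/7)[1*(1)*conj(1) + 1*(exp(-2*I*pi/7))*conj(exp(-2*I*pi/7)) + 1*(exp(-4*I*pi/7))*conj(exp(-4*I*pi/7)) + 1*(exp(-6*I*pi/7))*conj(exp(-6*I*pi/7)) + 1*(exp(6*I*pi/7))*conj(exp(6*I*pi/7)) + 1*(exp(4*I*pi/7))*conj(exp(4*I*pi/7)) + 1*(exp(2*I*pi/7))*conj(exp(2*I*pi/7))]
      = (1/7)[(1) + (1) + (1) + (1) + (1) + (1) + (1)] = 7/7 = 1
(Exp terms are combined using exp(i*s)*conj(exp(i*t)) = exp(i*(s-t)), and sums of them are collapsed using the identity that for every m > 1 the m distinct m-th roots of unity sum to 0, e.g. 1 + exp(2*I*pi/3) + exp(-2*I*pi/3) = 0.)
Hence the multiplicities are chi_6: 1. Dimension check: dim(chi_2)*dim(chi_4) = 1*1 = 1 and sum (mult * dim) = 1*1 = 1.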